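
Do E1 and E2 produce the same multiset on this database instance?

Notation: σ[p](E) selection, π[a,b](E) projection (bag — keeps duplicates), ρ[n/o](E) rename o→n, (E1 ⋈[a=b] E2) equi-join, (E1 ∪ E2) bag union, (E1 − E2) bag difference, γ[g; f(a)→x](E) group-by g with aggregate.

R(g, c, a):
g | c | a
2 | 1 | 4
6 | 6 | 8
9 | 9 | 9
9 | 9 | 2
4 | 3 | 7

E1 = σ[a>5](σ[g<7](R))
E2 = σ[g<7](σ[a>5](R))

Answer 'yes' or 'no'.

E1 subexpression sizes:
  R → 5
  σ[g<7](R) → 3
  σ[a>5](σ[g<7](R)) → 2
E2 subexpression sizes:
  R → 5
  σ[a>5](R) → 3
  σ[g<7](σ[a>5](R)) → 2

E1 and E2 produce the same multiset:
g | c | a
4 | 3 | 7
6 | 6 | 8

yes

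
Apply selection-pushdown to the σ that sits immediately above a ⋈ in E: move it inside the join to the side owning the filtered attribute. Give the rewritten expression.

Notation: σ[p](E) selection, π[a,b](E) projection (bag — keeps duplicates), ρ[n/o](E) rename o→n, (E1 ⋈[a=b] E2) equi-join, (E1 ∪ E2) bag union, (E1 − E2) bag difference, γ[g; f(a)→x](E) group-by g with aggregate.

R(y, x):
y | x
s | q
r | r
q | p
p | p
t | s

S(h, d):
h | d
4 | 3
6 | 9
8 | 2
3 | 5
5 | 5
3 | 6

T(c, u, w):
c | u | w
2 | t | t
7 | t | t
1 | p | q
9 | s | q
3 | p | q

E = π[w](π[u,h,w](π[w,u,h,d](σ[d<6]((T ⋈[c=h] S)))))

σ filters on d, owned by the right side.
E' = π[w](π[u,h,w](π[w,u,h,d]((T ⋈[c=h] σ[d<6](S)))))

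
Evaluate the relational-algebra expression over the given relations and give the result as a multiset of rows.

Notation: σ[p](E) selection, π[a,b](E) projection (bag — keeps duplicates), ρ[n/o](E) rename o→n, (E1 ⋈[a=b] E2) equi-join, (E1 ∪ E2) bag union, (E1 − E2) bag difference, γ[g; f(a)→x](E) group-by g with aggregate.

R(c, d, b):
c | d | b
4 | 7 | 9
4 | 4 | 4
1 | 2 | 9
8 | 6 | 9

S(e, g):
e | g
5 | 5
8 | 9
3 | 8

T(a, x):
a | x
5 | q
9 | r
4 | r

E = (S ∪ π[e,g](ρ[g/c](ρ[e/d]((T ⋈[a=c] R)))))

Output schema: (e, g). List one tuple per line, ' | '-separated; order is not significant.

Stepwise |·|:
  S → 3
  T → 3
  R → 4
  (T ⋈[a=c] R) → 2
  ρ[e/d]((T ⋈[a=c] R)) → 2
  ρ[g/c](ρ[e/d]((T ⋈[a=c] R))) → 2
  π[e,g](ρ[g/c](ρ[e/d]((T ⋈[a=c] R)))) → 2
  (S ∪ π[e,g](ρ[g/c](ρ[e/d]((T ⋈[a=c] R))))) → 5

== RESULT ==
e | g
3 | 8
4 | 4
5 | 5
7 | 4
8 | 9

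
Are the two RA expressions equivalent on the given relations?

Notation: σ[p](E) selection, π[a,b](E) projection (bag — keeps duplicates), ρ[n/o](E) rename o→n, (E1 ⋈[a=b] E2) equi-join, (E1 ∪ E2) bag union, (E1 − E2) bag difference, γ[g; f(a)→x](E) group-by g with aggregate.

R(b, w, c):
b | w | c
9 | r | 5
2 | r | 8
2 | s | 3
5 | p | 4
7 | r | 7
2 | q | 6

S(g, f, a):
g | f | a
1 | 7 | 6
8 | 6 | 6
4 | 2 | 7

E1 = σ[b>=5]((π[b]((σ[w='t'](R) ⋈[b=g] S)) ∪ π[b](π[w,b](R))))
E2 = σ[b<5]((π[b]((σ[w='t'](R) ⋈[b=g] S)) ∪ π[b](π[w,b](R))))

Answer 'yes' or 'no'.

E1 subexpression sizes:
  R → 6
  σ[w='t'](R) → 0
  S → 3
  (σ[w='t'](R) ⋈[b=g] S) → 0
  π[b]((σ[w='t'](R) ⋈[b=g] S)) → 0
  R → 6
  π[w,b](R) → 6
  π[b](π[w,b](R)) → 6
  (π[b]((σ[w='t'](R) ⋈[b=g] S)) ∪ π[b](π[w,b](R))) → 6
  σ[b>=5]((π[b]((σ[w='t'](R) ⋈[b=g] S)) ∪ π[b](π[w,b](R)))) → 3
E2 subexpression sizes:
  R → 6
  σ[w='t'](R) → 0
  S → 3
  (σ[w='t'](R) ⋈[b=g] S) → 0
  π[b]((σ[w='t'](R) ⋈[b=g] S)) → 0
  R → 6
  π[w,b](R) → 6
  π[b](π[w,b](R)) → 6
  (π[b]((σ[w='t'](R) ⋈[b=g] S)) ∪ π[b](π[w,b](R))) → 6
  σ[b<5]((π[b]((σ[w='t'](R) ⋈[b=g] S)) ∪ π[b](π[w,b](R)))) → 3

E1 result:
b
5
7
9
E2 result:
b
2
2
2
Witness: (7,) appears 1× in E1 but 0× in E2.

no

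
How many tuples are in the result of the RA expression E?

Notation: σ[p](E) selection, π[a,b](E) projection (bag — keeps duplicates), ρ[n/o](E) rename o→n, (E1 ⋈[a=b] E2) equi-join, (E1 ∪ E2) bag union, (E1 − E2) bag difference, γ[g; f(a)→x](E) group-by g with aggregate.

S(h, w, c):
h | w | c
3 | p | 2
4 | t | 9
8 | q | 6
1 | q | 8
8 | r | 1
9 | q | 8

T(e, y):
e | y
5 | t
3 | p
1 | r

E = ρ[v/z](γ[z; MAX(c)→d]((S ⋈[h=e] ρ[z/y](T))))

Row counts bottom-up:
  S → 6
  T → 3
  ρ[z/y](T) → 3
  (S ⋈[h=e] ρ[z/y](T)) → 2
  γ[z; MAX(c)→d]((S ⋈[h=e] ρ[z/y](T))) → 2
  ρ[v/z](γ[z; MAX(c)→d]((S ⋈[h=e] ρ[z/y](T)))) → 2

|E| = 2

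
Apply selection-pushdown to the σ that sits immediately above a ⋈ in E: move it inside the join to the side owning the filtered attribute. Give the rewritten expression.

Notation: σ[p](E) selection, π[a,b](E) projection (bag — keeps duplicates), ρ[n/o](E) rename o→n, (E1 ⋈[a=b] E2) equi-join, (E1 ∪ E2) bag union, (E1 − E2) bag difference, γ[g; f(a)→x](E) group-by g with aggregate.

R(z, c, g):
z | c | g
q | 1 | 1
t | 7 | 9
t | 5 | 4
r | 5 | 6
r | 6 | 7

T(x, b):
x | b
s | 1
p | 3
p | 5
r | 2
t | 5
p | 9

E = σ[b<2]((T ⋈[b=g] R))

σ filters on b, owned by the left side.
E' = (σ[b<2](T) ⋈[b=g] R)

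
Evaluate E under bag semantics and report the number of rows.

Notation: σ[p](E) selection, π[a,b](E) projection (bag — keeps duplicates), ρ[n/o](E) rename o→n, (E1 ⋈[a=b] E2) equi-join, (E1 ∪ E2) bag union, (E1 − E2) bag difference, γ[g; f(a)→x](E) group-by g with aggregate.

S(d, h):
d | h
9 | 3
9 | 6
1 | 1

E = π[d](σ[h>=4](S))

Subexpression sizes:
  S → 3
  σ[h>=4](S) → 1
  π[d](σ[h>=4](S)) → 1

|E| = 1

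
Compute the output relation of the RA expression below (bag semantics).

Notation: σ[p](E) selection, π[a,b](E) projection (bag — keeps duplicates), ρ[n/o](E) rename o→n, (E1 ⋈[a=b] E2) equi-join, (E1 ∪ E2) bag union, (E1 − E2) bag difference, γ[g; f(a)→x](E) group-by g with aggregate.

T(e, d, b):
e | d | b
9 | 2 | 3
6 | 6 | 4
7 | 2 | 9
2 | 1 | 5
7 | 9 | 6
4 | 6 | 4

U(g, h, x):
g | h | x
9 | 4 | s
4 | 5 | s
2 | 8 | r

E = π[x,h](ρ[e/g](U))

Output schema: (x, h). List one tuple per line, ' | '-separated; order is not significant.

Per-node cardinality:
  U → 3
  ρ[e/g](U) → 3
  π[x,h](ρ[e/g](U)) → 3

== RESULT ==
x | h
r | 8
s | 4
s | 5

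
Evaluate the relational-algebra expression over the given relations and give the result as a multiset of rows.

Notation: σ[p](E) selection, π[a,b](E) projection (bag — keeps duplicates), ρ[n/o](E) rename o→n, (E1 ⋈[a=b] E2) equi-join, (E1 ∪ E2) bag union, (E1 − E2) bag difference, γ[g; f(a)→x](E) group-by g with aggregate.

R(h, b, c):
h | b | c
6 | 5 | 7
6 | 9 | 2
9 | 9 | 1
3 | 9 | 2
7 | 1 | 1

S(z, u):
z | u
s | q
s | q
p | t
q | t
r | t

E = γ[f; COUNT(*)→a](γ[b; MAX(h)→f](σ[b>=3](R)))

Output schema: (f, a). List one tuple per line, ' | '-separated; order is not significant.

Stepwise |·|:
  R → 5
  σ[b>=3](R) → 4
  γ[b; MAX(h)→f](σ[b>=3](R)) → 2
  γ[f; COUNT(*)→a](γ[b; MAX(h)→f](σ[b>=3](R))) → 2

== RESULT ==
f | a
6 | 1
9 | 1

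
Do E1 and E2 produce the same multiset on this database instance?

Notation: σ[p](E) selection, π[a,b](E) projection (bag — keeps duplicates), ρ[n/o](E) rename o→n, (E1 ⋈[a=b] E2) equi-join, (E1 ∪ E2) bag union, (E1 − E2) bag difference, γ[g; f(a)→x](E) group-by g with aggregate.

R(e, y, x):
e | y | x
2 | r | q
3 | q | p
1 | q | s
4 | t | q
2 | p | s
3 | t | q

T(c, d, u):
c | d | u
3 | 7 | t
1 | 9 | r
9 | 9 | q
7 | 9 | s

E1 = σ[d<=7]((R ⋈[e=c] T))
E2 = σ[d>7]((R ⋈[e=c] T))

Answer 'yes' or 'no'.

E1 subexpression sizes:
  R → 6
  T → 4
  (R ⋈[e=c] T) → 3
  σ[d<=7]((R ⋈[e=c] T)) → 2
E2 subexpression sizes:
  R → 6
  T → 4
  (R ⋈[e=c] T) → 3
  σ[d>7]((R ⋈[e=c] T)) → 1

E1 result:
e | y | x | c | d | u
3 | q | p | 3 | 7 | t
3 | t | q | 3 | 7 | t
E2 result:
e | y | x | c | d | u
1 | q | s | 1 | 9 | r
Witness: (1, 'q', 's', 1, 9, 'r') appears 0× in E1 but 1× in E2.

no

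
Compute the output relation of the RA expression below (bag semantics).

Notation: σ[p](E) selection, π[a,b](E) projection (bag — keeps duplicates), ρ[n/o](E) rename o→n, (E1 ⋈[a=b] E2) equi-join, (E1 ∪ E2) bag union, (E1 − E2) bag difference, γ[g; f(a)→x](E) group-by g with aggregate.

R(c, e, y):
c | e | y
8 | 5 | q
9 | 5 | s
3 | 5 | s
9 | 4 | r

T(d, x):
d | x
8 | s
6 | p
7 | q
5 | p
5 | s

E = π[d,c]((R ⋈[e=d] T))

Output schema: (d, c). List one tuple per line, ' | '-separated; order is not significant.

Subexpression sizes:
  R → 4
  T → 5
  (R ⋈[e=d] T) → 6
  π[d,c]((R ⋈[e=d] T)) → 6

== RESULT ==
d | c
5 | 3
5 | 3
5 | 8
5 | 8
5 | 9
5 | 9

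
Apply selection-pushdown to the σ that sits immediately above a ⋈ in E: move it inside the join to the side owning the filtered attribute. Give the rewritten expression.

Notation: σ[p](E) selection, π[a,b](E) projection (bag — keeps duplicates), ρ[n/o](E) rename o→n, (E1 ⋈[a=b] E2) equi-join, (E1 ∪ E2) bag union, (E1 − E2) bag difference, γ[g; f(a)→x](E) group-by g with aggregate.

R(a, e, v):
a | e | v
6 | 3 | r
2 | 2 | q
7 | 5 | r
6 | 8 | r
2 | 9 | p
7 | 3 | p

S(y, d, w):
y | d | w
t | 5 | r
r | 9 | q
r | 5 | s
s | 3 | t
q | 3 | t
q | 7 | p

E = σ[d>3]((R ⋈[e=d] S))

σ filters on d, owned by the right side.
E' = (R ⋈[e=d] σ[d>3](S))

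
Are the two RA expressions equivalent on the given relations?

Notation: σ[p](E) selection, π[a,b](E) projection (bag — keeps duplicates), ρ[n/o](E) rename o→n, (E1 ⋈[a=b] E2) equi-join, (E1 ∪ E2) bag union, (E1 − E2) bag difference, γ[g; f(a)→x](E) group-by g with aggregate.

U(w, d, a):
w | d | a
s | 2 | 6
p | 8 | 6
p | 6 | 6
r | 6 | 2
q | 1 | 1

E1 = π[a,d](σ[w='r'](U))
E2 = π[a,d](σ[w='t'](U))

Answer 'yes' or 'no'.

E1 row counts bottom-up:
  U → 5
  σ[w='r'](U) → 1
  π[a,d](σ[w='r'](U)) → 1
E2 row counts bottom-up:
  U → 5
  σ[w='t'](U) → 0
  π[a,d](σ[w='t'](U)) → 0

E1 result:
a | d
2 | 6
E2 result:
a | d
(0 rows)
Witness: (2, 6) appears 1× in E1 but 0× in E2.

no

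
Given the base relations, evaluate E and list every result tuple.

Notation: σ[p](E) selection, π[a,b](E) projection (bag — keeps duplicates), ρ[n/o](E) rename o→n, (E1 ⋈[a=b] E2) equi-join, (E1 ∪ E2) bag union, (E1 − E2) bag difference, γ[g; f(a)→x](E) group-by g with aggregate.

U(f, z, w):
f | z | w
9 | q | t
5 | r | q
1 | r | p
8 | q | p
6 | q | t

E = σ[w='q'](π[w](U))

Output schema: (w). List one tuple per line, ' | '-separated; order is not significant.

Stepwise |·|:
  U → 5
  π[w](U) → 5
  σ[w='q'](π[w](U)) → 1

== RESULT ==
w
q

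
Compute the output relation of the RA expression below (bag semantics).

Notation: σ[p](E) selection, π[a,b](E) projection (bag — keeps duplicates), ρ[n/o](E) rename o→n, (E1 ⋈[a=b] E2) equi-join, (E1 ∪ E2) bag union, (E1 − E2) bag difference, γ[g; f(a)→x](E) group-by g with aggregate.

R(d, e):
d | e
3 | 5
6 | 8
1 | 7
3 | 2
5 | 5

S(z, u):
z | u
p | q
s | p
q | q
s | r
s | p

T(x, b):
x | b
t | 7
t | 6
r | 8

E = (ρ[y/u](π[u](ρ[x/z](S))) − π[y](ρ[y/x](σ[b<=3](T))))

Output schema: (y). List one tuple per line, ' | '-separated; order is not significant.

Subexpression sizes:
  S → 5
  ρ[x/z](S) → 5
  π[u](ρ[x/z](S)) → 5
  ρ[y/u](π[u](ρ[x/z](S))) → 5
  T → 3
  σ[b<=3](T) → 0
  ρ[y/x](σ[b<=3](T)) → 0
  π[y](ρ[y/x](σ[b<=3](T))) → 0
  (ρ[y/u](π[u](ρ[x/z](S))) − π[y](ρ[y/x](σ[b<=3](T)))) → 5

== RESULT ==
y
p
p
q
q
r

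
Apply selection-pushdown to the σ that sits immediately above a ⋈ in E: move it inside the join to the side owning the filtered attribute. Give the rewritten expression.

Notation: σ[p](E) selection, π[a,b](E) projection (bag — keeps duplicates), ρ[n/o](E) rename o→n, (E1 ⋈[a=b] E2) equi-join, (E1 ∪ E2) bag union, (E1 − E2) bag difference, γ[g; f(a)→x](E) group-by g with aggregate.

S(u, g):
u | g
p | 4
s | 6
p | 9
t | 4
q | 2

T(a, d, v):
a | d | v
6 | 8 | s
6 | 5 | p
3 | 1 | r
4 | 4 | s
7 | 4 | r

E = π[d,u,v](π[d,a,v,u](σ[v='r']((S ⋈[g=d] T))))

σ filters on v, owned by the right side.
E' = π[d,u,v](π[d,a,v,u]((S ⋈[g=d] σ[v='r'](T))))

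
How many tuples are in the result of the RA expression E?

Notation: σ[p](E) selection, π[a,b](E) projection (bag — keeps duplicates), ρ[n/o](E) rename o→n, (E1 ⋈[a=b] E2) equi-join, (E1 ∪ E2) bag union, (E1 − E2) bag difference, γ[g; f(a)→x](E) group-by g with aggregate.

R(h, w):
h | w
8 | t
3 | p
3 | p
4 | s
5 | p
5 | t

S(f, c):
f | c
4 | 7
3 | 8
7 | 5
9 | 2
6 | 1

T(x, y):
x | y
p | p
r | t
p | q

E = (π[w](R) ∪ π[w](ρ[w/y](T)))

Subexpression sizes:
  R → 6
  π[w](R) → 6
  T → 3
  ρ[w/y](T) → 3
  π[w](ρ[w/y](T)) → 3
  (π[w](R) ∪ π[w](ρ[w/y](T))) → 9

|E| = 9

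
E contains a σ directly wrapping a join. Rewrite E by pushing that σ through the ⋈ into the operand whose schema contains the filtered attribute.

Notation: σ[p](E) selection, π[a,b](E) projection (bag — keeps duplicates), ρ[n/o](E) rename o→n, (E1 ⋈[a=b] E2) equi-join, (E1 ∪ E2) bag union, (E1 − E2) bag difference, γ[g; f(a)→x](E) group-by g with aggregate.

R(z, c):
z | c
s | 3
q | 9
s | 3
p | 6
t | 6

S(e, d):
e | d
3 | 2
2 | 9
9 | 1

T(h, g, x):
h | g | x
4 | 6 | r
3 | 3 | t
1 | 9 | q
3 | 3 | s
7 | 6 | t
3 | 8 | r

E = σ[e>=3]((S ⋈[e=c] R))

σ filters on e, owned by the left side.
E' = (σ[e>=3](S) ⋈[e=c] R)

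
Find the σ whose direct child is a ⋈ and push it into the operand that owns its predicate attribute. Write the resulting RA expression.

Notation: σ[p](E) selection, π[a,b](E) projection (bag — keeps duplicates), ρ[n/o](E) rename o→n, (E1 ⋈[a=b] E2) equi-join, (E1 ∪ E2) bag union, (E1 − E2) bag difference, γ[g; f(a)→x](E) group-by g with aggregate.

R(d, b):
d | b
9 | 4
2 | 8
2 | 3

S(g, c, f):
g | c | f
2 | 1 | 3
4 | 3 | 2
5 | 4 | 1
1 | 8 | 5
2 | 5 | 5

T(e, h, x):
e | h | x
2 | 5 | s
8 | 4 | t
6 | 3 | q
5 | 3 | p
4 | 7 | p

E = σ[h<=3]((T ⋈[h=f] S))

σ filters on h, owned by the left side.
E' = (σ[h<=3](T) ⋈[h=f] S)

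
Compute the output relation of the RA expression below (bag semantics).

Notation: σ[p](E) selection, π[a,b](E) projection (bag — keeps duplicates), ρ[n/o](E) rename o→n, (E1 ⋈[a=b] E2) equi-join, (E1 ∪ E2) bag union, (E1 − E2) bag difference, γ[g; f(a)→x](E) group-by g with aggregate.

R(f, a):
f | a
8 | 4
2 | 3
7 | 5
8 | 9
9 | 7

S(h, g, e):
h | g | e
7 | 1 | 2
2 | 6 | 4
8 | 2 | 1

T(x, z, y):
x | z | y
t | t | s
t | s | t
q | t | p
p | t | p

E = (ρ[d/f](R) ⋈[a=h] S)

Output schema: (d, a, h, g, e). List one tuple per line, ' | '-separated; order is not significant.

Stepwise |·|:
  R → 5
  ρ[d/f](R) → 5
  S → 3
  (ρ[d/f](R) ⋈[a=h] S) → 1

== RESULT ==
d | a | h | g | e
9 | 7 | 7 | 1 | 2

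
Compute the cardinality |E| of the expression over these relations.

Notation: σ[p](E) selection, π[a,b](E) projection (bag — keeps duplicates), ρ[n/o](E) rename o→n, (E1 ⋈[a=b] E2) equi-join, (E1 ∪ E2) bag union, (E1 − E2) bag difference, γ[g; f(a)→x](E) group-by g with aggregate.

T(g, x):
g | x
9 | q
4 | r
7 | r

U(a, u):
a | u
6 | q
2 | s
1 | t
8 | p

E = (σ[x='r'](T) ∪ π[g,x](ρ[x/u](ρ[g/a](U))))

Subexpression sizes:
  T → 3
  σ[x='r'](T) → 2
  U → 4
  ρ[g/a](U) → 4
  ρ[x/u](ρ[g/a](U)) → 4
  π[g,x](ρ[x/u](ρ[g/a](U))) → 4
  (σ[x='r'](T) ∪ π[g,x](ρ[x/u](ρ[g/a](U)))) → 6

|E| = 6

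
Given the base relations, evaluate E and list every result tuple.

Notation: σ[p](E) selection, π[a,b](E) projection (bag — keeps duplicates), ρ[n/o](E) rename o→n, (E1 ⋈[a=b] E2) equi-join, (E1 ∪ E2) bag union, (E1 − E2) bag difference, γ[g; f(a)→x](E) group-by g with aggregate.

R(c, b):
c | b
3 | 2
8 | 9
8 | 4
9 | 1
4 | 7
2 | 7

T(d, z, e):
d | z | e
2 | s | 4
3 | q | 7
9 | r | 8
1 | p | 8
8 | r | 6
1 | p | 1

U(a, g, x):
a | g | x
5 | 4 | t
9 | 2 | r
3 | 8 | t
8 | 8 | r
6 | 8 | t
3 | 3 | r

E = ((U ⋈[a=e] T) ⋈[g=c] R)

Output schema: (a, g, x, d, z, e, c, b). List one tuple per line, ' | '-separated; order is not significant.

Subexpression sizes:
  U → 6
  T → 6
  (U ⋈[a=e] T) → 3
  R → 6
  ((U ⋈[a=e] T) ⋈[g=c] R) → 6

== RESULT ==
a | g | x | d | z | e | c | b
6 | 8 | t | 8 | r | 6 | 8 | 4
6 | 8 | t | 8 | r | 6 | 8 | 9
8 | 8 | r | 1 | p | 8 | 8 | 4
8 | 8 | r | 1 | p | 8 | 8 | 9
8 | 8 | r | 9 | r | 8 | 8 | 4
8 | 8 | r | 9 | r | 8 | 8 | 9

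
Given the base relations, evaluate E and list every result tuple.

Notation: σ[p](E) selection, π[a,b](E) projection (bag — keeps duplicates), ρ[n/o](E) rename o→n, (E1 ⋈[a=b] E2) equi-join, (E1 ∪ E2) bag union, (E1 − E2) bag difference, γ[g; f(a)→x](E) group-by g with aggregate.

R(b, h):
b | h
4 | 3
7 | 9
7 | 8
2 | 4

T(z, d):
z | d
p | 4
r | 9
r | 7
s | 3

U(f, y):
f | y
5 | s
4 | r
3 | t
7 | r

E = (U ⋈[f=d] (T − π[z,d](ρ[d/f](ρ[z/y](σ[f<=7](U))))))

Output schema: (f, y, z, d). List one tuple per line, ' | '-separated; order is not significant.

Stepwise |·|:
  U → 4
  T → 4
  U → 4
  σ[f<=7](U) → 4
  ρ[z/y](σ[f<=7](U)) → 4
  ρ[d/f](ρ[z/y](σ[f<=7](U))) → 4
  π[z,d](ρ[d/f](ρ[z/y](σ[f<=7](U)))) → 4
  (T − π[z,d](ρ[d/f](ρ[z/y](σ[f<=7](U))))) → 3
  (U ⋈[f=d] (T − π[z,d](ρ[d/f](ρ[z/y](σ[f<=7](U)))))) → 2

== RESULT ==
f | y | z | d
3 | t | s | 3
4 | r | p | 4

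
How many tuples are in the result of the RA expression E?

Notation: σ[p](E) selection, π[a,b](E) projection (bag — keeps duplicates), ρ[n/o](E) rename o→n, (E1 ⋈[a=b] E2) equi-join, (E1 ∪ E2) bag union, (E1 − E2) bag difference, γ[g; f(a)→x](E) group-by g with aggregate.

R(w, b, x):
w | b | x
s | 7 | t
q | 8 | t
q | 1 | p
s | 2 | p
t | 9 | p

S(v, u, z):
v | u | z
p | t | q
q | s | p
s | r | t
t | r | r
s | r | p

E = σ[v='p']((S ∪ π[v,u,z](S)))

Per-node cardinality:
  S → 5
  S → 5
  π[v,u,z](S) → 5
  (S ∪ π[v,u,z](S)) → 10
  σ[v='p']((S ∪ π[v,u,z](S))) → 2

|E| = 2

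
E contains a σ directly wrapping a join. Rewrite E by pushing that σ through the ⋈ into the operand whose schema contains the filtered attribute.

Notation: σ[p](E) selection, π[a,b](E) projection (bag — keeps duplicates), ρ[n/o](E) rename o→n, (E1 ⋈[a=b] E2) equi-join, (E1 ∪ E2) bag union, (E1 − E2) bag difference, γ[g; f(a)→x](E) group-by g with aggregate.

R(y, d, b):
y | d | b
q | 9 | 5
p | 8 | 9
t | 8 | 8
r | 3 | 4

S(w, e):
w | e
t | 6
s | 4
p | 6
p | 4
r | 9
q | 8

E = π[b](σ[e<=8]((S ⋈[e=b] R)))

σ filters on e, owned by the left side.
E' = π[b]((σ[e<=8](S) ⋈[e=b] R))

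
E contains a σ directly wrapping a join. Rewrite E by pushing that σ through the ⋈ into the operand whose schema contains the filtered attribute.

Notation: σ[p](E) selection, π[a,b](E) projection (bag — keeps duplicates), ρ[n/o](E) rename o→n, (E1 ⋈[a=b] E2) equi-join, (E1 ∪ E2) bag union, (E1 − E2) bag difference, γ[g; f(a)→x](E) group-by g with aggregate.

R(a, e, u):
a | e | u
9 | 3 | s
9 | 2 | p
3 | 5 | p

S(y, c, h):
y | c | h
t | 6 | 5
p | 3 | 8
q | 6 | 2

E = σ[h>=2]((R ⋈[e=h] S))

σ filters on h, owned by the right side.
E' = (R ⋈[e=h] σ[h>=2](S))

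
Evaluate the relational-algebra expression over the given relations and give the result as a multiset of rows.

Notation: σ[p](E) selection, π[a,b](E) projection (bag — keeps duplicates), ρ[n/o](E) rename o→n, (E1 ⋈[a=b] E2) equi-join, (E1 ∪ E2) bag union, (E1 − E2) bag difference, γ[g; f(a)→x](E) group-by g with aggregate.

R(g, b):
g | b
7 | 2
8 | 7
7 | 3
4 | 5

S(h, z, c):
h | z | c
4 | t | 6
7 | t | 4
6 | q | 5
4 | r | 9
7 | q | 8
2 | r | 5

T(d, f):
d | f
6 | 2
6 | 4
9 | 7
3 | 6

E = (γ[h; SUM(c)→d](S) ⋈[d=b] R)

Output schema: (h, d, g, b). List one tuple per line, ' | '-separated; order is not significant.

Per-node cardinality:
  S → 6
  γ[h; SUM(c)→d](S) → 4
  R → 4
  (γ[h; SUM(c)→d](S) ⋈[d=b] R) → 2

== RESULT ==
h | d | g | b
2 | 5 | 4 | 5
6 | 5 | 4 | 5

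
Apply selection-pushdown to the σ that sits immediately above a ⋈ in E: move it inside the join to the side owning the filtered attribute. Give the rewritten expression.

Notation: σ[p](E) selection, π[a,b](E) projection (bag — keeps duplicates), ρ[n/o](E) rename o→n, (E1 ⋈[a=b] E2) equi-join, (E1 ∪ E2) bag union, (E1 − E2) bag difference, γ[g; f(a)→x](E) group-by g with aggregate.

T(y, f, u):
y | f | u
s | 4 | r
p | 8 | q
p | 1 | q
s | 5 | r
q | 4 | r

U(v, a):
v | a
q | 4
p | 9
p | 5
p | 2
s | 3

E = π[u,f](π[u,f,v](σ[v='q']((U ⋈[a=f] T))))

σ filters on v, owned by the left side.
E' = π[u,f](π[u,f,v]((σ[v='q'](U) ⋈[a=f] T)))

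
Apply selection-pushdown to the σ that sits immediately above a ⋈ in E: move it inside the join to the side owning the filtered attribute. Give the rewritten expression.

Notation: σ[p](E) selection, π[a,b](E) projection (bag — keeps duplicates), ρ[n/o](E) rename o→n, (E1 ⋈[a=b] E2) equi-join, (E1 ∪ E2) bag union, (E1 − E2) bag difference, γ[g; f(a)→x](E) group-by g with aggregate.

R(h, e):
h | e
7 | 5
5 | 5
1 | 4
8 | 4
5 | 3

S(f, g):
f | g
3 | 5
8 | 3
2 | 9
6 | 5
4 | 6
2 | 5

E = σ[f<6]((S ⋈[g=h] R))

σ filters on f, owned by the left side.
E' = (σ[f<6](S) ⋈[g=h] R)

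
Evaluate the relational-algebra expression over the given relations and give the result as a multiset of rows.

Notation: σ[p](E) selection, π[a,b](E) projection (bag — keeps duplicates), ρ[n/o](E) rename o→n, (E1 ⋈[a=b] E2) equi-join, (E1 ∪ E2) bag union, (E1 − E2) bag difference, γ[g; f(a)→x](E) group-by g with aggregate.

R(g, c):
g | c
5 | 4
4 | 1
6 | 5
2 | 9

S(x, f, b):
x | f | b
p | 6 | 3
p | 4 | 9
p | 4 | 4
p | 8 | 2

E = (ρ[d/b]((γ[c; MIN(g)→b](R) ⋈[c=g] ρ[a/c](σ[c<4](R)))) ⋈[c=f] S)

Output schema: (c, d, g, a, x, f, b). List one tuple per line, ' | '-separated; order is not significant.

Stepwise |·|:
  R → 4
  γ[c; MIN(g)→b](R) → 4
  R → 4
  σ[c<4](R) → 1
  ρ[a/c](σ[c<4](R)) → 1
  (γ[c; MIN(g)→b](R) ⋈[c=g] ρ[a/c](σ[c<4](R))) → 1
  ρ[d/b]((γ[c; MIN(g)→b](R) ⋈[c=g] ρ[a/c](σ[c<4](R)))) → 1
  S → 4
  (ρ[d/b]((γ[c; MIN(g)→b](R) ⋈[c=g] ρ[a/c](σ[c<4](R)))) ⋈[c=f] S) → 2

== RESULT ==
c | d | g | a | x | f | b
4 | 5 | 4 | 1 | p | 4 | 4
4 | 5 | 4 | 1 | p | 4 | 9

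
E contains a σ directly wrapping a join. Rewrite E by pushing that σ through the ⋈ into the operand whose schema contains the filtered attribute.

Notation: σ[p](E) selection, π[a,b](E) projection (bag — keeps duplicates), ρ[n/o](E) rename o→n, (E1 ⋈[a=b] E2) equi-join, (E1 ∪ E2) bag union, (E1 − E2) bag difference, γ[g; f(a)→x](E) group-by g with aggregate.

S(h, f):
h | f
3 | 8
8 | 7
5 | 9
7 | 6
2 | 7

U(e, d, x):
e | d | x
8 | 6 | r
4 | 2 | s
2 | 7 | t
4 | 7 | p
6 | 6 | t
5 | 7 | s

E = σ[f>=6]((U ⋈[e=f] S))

σ filters on f, owned by the right side.
E' = (U ⋈[e=f] σ[f>=6](S))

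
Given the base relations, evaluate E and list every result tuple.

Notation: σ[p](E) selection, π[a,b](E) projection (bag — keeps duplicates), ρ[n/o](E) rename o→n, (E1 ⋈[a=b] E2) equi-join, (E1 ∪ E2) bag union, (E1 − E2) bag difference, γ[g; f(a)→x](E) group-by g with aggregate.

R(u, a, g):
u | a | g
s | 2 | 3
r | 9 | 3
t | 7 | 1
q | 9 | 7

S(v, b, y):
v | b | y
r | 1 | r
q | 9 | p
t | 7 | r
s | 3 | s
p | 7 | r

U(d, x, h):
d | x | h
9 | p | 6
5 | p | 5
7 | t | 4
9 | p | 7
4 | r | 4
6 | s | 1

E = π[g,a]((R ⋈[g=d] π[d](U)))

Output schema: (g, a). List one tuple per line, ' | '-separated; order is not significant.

Per-node cardinality:
  R → 4
  U → 6
  π[d](U) → 6
  (R ⋈[g=d] π[d](U)) → 1
  π[g,a]((R ⋈[g=d] π[d](U))) → 1

== RESULT ==
g | a
7 | 9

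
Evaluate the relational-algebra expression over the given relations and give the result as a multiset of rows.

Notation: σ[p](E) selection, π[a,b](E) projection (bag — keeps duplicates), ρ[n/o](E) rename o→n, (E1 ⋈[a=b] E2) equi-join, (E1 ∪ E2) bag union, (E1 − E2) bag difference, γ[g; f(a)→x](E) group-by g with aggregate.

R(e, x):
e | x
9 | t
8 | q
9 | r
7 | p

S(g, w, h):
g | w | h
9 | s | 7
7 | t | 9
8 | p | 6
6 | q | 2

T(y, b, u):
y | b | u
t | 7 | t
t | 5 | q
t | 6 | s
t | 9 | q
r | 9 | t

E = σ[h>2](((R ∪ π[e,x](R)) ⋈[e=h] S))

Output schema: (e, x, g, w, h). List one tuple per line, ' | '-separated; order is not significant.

Per-node cardinality:
  R → 4
  R → 4
  π[e,x](R) → 4
  (R ∪ π[e,x](R)) → 8
  S → 4
  ((R ∪ π[e,x](R)) ⋈[e=h] S) → 6
  σ[h>2](((R ∪ π[e,x](R)) ⋈[e=h] S)) → 6

== RESULT ==
e | x | g | w | h
7 | p | 9 | s | 7
7 | p | 9 | s | 7
9 | r | 7 | t | 9
9 | r | 7 | t | 9
9 | t | 7 | t | 9
9 | t | 7 | t | 9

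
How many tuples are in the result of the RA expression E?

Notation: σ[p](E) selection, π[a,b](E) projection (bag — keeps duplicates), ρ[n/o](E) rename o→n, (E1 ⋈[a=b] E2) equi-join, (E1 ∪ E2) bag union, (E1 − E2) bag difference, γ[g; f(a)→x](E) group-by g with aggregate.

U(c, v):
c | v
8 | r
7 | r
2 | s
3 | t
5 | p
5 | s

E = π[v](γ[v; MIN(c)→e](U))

Stepwise |·|:
  U → 6
  γ[v; MIN(c)→e](U) → 4
  π[v](γ[v; MIN(c)→e](U)) → 4

|E| = 4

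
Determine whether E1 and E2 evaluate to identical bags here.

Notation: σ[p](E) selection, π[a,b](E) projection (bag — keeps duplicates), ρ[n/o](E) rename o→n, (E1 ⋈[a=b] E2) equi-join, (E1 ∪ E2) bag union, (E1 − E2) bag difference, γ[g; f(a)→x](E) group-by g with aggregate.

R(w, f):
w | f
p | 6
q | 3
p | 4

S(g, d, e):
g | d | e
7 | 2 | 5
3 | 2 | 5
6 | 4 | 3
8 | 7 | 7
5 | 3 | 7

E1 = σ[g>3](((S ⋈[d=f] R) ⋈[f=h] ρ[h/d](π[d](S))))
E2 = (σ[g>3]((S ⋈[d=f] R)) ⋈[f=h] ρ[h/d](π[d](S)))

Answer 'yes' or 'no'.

E1 row counts bottom-up:
  S → 5
  R → 3
  (S ⋈[d=f] R) → 2
  S → 5
  π[d](S) → 5
  ρ[h/d](π[d](S)) → 5
  ((S ⋈[d=f] R) ⋈[f=h] ρ[h/d](π[d](S))) → 2
  σ[g>3](((S ⋈[d=f] R) ⋈[f=h] ρ[h/d](π[d](S)))) → 2
E2 row counts bottom-up:
  S → 5
  R → 3
  (S ⋈[d=f] R) → 2
  σ[g>3]((S ⋈[d=f] R)) → 2
  S → 5
  π[d](S) → 5
  ρ[h/d](π[d](S)) → 5
  (σ[g>3]((S ⋈[d=f] R)) ⋈[f=h] ρ[h/d](π[d](S))) → 2

E1 and E2 produce the same multiset:
g | d | e | w | f | h
5 | 3 | 7 | q | 3 | 3
6 | 4 | 3 | p | 4 | 4

yes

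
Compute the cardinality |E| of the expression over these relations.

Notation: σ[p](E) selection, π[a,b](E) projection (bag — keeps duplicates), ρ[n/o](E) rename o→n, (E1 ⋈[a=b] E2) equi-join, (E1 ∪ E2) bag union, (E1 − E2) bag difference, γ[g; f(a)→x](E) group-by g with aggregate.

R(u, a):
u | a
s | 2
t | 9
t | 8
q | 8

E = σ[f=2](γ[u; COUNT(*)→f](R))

Row counts bottom-up:
  R → 4
  γ[u; COUNT(*)→f](R) → 3
  σ[f=2](γ[u; COUNT(*)→f](R)) → 1

|E| = 1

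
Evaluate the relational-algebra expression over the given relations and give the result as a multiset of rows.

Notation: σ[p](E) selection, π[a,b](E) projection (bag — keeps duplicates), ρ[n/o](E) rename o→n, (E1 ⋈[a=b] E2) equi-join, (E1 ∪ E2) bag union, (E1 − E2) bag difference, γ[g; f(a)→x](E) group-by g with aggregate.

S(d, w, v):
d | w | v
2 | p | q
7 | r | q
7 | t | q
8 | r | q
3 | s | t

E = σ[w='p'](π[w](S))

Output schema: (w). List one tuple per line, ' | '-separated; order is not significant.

Per-node cardinality:
  S → 5
  π[w](S) → 5
  σ[w='p'](π[w](S)) → 1

== RESULT ==
w
p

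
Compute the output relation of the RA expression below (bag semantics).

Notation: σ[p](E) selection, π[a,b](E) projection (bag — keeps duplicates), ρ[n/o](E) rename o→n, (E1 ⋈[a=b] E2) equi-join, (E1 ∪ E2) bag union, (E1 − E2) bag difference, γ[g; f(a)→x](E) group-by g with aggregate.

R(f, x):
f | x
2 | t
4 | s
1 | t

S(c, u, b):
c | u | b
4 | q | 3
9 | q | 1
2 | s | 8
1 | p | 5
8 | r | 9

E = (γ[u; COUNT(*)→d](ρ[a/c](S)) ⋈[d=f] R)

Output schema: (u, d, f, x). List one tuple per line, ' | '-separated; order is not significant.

Row counts bottom-up:
  S → 5
  ρ[a/c](S) → 5
  γ[u; COUNT(*)→d](ρ[a/c](S)) → 4
  R → 3
  (γ[u; COUNT(*)→d](ρ[a/c](S)) ⋈[d=f] R) → 4

== RESULT ==
u | d | f | x
p | 1 | 1 | t
q | 2 | 2 | t
r | 1 | 1 | t
s | 1 | 1 | t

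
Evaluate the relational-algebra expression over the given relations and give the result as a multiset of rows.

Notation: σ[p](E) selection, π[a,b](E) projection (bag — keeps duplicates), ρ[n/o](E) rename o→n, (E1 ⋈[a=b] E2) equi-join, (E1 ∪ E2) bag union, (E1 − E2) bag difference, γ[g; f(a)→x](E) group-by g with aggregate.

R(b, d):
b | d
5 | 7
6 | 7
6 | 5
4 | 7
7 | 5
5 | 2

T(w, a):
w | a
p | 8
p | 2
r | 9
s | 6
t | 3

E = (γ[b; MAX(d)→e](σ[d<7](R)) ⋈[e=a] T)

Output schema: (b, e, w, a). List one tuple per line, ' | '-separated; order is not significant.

Per-node cardinality:
  R → 6
  σ[d<7](R) → 3
  γ[b; MAX(d)→e](σ[d<7](R)) → 3
  T → 5
  (γ[b; MAX(d)→e](σ[d<7](R)) ⋈[e=a] T) → 1

== RESULT ==
b | e | w | a
5 | 2 | p | 2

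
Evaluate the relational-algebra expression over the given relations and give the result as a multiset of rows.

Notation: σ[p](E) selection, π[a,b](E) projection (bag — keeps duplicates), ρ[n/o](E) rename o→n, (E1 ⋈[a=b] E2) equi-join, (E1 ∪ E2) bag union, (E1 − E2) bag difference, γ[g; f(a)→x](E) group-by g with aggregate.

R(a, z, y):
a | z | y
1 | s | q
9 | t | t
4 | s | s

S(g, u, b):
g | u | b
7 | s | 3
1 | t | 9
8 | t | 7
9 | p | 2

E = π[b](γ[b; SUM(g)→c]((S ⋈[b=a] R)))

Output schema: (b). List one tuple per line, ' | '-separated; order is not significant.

Per-node cardinality:
  S → 4
  R → 3
  (S ⋈[b=a] R) → 1
  γ[b; SUM(g)→c]((S ⋈[b=a] R)) → 1
  π[b](γ[b; SUM(g)→c]((S ⋈[b=a] R))) → 1

== RESULT ==
b
9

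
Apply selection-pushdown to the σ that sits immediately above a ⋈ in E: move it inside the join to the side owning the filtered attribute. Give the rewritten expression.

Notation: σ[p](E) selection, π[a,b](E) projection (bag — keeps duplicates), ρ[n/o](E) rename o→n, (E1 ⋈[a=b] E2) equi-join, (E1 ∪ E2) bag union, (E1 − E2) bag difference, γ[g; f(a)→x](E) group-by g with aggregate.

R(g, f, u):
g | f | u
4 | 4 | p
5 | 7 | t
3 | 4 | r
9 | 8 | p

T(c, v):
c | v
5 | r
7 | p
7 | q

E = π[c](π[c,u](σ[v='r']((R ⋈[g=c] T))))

σ filters on v, owned by the right side.
E' = π[c](π[c,u]((R ⋈[g=c] σ[v='r'](T))))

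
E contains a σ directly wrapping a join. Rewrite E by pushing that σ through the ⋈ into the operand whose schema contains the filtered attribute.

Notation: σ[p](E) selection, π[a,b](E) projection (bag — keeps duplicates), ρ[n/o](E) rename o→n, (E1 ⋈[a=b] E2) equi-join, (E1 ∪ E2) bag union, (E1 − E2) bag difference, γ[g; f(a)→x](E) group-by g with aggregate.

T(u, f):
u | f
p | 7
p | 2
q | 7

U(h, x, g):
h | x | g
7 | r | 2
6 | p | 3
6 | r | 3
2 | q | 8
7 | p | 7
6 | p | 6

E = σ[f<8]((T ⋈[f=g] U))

σ filters on f, owned by the left side.
E' = (σ[f<8](T) ⋈[f=g] U)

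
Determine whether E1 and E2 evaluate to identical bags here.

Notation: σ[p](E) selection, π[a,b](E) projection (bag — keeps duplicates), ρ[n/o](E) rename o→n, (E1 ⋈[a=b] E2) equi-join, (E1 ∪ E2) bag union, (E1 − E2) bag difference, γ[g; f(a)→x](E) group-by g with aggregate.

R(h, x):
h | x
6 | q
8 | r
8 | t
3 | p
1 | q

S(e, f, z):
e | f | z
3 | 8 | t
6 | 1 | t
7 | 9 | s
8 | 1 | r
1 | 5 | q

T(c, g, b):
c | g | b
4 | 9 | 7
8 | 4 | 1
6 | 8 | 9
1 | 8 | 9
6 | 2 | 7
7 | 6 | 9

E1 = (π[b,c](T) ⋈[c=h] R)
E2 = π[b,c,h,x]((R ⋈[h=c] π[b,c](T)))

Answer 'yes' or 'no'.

E1 per-node cardinality:
  T → 6
  π[b,c](T) → 6
  R → 5
  (π[b,c](T) ⋈[c=h] R) → 5
E2 per-node cardinality:
  R → 5
  T → 6
  π[b,c](T) → 6
  (R ⋈[h=c] π[b,c](T)) → 5
  π[b,c,h,x]((R ⋈[h=c] π[b,c](T))) → 5

E1 and E2 produce the same multiset:
b | c | h | x
1 | 8 | 8 | r
1 | 8 | 8 | t
7 | 6 | 6 | q
9 | 1 | 1 | q
9 | 6 | 6 | q

yes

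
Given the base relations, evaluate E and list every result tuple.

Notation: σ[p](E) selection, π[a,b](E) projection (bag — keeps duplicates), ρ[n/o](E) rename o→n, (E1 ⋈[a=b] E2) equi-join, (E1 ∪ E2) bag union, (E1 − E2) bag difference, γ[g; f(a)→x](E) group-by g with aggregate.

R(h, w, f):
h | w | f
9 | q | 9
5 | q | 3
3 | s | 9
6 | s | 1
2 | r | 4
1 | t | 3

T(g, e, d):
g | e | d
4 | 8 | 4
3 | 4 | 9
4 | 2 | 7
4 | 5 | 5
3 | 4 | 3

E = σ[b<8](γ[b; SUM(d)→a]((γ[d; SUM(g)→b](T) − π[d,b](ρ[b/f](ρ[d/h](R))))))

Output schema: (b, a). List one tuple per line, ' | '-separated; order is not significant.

Stepwise |·|:
  T → 5
  γ[d; SUM(g)→b](T) → 5
  R → 6
  ρ[d/h](R) → 6
  ρ[b/f](ρ[d/h](R)) → 6
  π[d,b](ρ[b/f](ρ[d/h](R))) → 6
  (γ[d; SUM(g)→b](T) − π[d,b](ρ[b/f](ρ[d/h](R)))) → 5
  γ[b; SUM(d)→a]((γ[d; SUM(g)→b](T) − π[d,b](ρ[b/f](ρ[d/h](R))))) → 2
  σ[b<8](γ[b; SUM(d)→a]((γ[d; SUM(g)→b](T) − π[d,b](ρ[b/f](ρ[d/h](R)))))) → 2

== RESULT ==
b | a
3 | 12
4 | 16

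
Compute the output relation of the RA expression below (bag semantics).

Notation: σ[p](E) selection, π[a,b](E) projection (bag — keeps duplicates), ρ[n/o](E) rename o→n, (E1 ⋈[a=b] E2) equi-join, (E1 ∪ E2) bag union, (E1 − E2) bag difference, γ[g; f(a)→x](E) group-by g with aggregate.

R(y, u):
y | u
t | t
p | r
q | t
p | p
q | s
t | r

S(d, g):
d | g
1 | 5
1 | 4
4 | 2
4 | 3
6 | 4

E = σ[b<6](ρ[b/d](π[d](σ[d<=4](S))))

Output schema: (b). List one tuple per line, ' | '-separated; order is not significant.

Row counts bottom-up:
  S → 5
  σ[d<=4](S) → 4
  π[d](σ[d<=4](S)) → 4
  ρ[b/d](π[d](σ[d<=4](S))) → 4
  σ[b<6](ρ[b/d](π[d](σ[d<=4](S)))) → 4

== RESULT ==
b
1
1
4
4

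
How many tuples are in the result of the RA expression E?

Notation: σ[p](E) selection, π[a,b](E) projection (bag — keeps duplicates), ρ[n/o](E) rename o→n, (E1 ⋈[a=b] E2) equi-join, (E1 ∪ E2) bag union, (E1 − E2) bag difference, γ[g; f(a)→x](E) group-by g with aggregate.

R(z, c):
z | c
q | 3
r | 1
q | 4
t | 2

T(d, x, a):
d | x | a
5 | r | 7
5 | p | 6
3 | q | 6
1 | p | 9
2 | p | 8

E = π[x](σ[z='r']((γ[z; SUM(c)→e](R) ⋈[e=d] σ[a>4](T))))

Row counts bottom-up:
  R → 4
  γ[z; SUM(c)→e](R) → 3
  T → 5
  σ[a>4](T) → 5
  (γ[z; SUM(c)→e](R) ⋈[e=d] σ[a>4](T)) → 2
  σ[z='r']((γ[z; SUM(c)→e](R) ⋈[e=d] σ[a>4](T))) → 1
  π[x](σ[z='r']((γ[z; SUM(c)→e](R) ⋈[e=d] σ[a>4](T)))) → 1

|E| = 1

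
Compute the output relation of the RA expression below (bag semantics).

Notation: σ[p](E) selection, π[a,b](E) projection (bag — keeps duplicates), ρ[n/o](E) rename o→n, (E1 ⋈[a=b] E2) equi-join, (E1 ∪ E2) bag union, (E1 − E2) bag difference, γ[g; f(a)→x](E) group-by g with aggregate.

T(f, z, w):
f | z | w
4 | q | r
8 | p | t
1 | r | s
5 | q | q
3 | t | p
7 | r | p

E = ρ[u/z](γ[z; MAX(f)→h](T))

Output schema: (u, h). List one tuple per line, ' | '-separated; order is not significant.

Per-node cardinality:
  T → 6
  γ[z; MAX(f)→h](T) → 4
  ρ[u/z](γ[z; MAX(f)→h](T)) → 4

== RESULT ==
u | h
p | 8
q | 5
r | 7
t | 3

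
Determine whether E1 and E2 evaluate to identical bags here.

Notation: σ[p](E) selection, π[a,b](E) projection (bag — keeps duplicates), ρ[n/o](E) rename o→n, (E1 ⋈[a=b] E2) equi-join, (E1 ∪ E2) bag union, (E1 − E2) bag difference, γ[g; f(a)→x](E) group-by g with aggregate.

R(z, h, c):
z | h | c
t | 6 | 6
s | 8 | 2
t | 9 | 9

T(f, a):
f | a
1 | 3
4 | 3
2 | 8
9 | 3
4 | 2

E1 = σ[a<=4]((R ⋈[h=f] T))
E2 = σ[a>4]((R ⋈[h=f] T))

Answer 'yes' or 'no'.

E1 stepwise |·|:
  R → 3
  T → 5
  (R ⋈[h=f] T) → 1
  σ[a<=4]((R ⋈[h=f] T)) → 1
E2 stepwise |·|:
  R → 3
  T → 5
  (R ⋈[h=f] T) → 1
  σ[a>4]((R ⋈[h=f] T)) → 0

E1 result:
z | h | c | f | a
t | 9 | 9 | 9 | 3
E2 result:
z | h | c | f | a
(0 rows)
Witness: ('t', 9, 9, 9, 3) appears 1× in E1 but 0× in E2.

no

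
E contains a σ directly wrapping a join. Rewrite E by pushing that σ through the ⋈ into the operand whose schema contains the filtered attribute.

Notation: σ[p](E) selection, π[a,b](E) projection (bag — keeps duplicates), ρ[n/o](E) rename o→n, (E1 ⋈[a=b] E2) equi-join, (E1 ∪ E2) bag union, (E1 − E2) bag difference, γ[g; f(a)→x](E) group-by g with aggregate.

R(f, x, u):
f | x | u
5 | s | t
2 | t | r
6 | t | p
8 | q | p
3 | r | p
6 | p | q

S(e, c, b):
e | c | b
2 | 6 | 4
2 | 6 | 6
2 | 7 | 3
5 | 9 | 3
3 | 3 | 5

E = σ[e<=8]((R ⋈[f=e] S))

σ filters on e, owned by the right side.
E' = (R ⋈[f=e] σ[e<=8](S))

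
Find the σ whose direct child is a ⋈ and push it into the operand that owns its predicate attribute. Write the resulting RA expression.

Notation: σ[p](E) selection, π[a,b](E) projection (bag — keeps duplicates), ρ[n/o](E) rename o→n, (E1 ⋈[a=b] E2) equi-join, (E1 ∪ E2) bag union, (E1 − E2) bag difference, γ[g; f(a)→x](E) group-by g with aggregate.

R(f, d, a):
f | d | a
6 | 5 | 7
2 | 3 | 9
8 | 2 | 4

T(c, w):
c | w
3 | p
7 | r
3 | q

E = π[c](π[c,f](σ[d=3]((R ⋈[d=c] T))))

σ filters on d, owned by the left side.
E' = π[c](π[c,f]((σ[d=3](R) ⋈[d=c] T)))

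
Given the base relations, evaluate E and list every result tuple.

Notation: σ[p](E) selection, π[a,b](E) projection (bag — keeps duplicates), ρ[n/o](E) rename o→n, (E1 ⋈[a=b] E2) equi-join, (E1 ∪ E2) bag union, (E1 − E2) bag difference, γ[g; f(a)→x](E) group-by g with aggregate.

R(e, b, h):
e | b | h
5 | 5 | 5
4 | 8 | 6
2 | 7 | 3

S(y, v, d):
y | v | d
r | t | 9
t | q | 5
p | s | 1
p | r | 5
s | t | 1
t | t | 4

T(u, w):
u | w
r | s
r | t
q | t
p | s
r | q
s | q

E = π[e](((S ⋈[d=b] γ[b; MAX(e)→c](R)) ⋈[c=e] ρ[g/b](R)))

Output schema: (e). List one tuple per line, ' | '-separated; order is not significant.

Per-node cardinality:
  S → 6
  R → 3
  γ[b; MAX(e)→c](R) → 3
  (S ⋈[d=b] γ[b; MAX(e)→c](R)) → 2
  R → 3
  ρ[g/b](R) → 3
  ((S ⋈[d=b] γ[b; MAX(e)→c](R)) ⋈[c=e] ρ[g/b](R)) → 2
  π[e](((S ⋈[d=b] γ[b; MAX(e)→c](R)) ⋈[c=e] ρ[g/b](R))) → 2

== RESULT ==
e
5
5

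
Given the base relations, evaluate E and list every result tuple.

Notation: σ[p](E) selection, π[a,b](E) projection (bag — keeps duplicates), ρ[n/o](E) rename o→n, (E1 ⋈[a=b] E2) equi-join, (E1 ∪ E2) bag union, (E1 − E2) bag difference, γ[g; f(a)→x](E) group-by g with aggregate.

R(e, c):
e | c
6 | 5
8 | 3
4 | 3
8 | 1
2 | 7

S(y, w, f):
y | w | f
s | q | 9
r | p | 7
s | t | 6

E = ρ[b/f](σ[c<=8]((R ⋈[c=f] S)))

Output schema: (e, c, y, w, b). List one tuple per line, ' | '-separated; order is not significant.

Row counts bottom-up:
  R → 5
  S → 3
  (R ⋈[c=f] S) → 1
  σ[c<=8]((R ⋈[c=f] S)) → 1
  ρ[b/f](σ[c<=8]((R ⋈[c=f] S))) → 1

== RESULT ==
e | c | y | w | b
2 | 7 | r | p | 7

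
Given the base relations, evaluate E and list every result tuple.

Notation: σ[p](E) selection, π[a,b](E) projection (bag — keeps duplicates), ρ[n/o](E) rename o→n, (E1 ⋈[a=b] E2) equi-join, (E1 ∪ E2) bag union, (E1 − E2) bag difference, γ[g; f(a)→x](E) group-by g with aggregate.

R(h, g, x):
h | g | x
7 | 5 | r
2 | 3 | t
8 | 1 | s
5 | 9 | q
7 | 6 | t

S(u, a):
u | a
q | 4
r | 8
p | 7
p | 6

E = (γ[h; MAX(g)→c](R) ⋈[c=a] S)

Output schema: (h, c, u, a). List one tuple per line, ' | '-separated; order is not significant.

Subexpression sizes:
  R → 5
  γ[h; MAX(g)→c](R) → 4
  S → 4
  (γ[h; MAX(g)→c](R) ⋈[c=a] S) → 1

== RESULT ==
h | c | u | a
7 | 6 | p | 6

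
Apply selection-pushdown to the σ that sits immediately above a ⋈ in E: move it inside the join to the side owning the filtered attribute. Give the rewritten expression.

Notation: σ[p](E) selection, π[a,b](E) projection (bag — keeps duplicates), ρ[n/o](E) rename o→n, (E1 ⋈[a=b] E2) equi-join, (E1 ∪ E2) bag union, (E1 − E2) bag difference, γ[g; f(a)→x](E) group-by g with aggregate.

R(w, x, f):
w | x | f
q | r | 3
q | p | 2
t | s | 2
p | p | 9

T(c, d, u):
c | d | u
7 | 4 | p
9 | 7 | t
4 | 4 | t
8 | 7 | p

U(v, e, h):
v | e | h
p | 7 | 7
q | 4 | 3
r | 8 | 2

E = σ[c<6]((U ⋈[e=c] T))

σ filters on c, owned by the right side.
E' = (U ⋈[e=c] σ[c<6](T))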